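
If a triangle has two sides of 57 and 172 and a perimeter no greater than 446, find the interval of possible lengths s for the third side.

115 < s ≤ 217

Triangle inequality alone gives 115 < s < 229.
The perimeter condition gives s ≤ 446 − 57 − 172 = 217.
Intersecting the two: 115 < s ≤ 217.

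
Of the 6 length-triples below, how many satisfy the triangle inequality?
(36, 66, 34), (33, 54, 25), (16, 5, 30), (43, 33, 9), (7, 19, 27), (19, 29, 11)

(34,36,66): 34+36 > 66 → valid
(25,33,54): 25+33 > 54 → valid
(5,16,30): 5+16 ≤ 30 → not valid
(9,33,43): 9+33 ≤ 43 → not valid
(7,19,27): 7+19 ≤ 27 → not valid
(11,19,29): 11+19 > 29 → valid
3 of the 6 triples form a triangle.

3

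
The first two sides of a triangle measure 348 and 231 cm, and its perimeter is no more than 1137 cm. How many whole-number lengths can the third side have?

441

Triangle inequality: 117 < x < 579. Perimeter ≤ 1137 gives x ≤ 1137 − 348 − 231 = 558.
So 117 < x ≤ 558; integers 118 through 558: 441 values.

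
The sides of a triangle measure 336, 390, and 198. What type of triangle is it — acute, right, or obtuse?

right

Compare the square of the longest side to the sum of squares of the other two: 198² + 336² = 152100 = 390².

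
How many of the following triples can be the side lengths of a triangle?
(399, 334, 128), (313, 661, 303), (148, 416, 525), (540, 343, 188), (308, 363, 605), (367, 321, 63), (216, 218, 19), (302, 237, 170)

(128,334,399): 128+334 > 399 → valid
(303,313,661): 303+313 ≤ 661 → not valid
(148,416,525): 148+416 > 525 → valid
(188,343,540): 188+343 ≤ 540 → not valid
(308,363,605): 308+363 > 605 → valid
(63,321,367): 63+321 > 367 → valid
(19,216,218): 19+216 > 218 → valid
(170,237,302): 170+237 > 302 → valid
6 of the 8 triples form a triangle.

6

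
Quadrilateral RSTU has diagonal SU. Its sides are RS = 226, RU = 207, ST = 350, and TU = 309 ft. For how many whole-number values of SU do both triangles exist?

391

From triangle RSU: 19 < SU < 433.
From triangle TSU: 41 < SU < 659.
Intersection: 41 < SU < 433, so integers 42 through 432: 391 values.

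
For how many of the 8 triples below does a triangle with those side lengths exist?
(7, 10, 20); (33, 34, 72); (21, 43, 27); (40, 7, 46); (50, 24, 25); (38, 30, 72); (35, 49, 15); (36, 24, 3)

(7,10,20): 7+10 ≤ 20 → not valid
(33,34,72): 33+34 ≤ 72 → not valid
(21,27,43): 21+27 > 43 → valid
(7,40,46): 7+40 > 46 → valid
(24,25,50): 24+25 ≤ 50 → not valid
(30,38,72): 30+38 ≤ 72 → not valid
(15,35,49): 15+35 > 49 → valid
(3,24,36): 3+24 ≤ 36 → not valid
3 of the 8 triples form a triangle.

3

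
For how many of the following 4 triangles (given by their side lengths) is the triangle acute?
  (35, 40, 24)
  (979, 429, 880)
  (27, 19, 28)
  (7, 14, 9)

2

(35,40,24): 24²+35² = 1801 > 1600 = 40² → acute
(979,429,880): 429²+880² = 958441 = 979² → right
(27,19,28): 19²+27² = 1090 > 784 = 28² → acute
(7,14,9): 7²+9² = 130 < 196 = 14² → obtuse
2 of the 4 are acute.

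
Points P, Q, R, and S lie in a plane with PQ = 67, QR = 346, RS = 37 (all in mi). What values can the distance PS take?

The maximum is all hops collinear in one direction: 67 + 346 + 37 = 450.
The longest hop is 346; the others sum to 104. Folding the others back against it leaves at least 346 − 104 = 242.

242 ≤ PS ≤ 450 mi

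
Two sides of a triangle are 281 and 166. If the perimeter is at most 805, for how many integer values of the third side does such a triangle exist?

Triangle inequality: 115 < x < 447. Perimeter ≤ 805 gives x ≤ 805 − 281 − 166 = 358.
So 115 < x ≤ 358; integers 116 through 358: 243 values.

243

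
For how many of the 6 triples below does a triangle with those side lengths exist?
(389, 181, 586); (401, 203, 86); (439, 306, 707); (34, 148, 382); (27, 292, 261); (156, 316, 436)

2

(181,389,586): 181+389 ≤ 586 → not valid
(86,203,401): 86+203 ≤ 401 → not valid
(306,439,707): 306+439 > 707 → valid
(34,148,382): 34+148 ≤ 382 → not valid
(27,261,292): 27+261 ≤ 292 → not valid
(156,316,436): 156+316 > 436 → valid
2 of the 6 triples form a triangle.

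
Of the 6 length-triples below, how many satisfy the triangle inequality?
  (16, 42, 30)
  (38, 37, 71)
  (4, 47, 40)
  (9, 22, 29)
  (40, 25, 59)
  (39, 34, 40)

(16,30,42): 16+30 > 42 → valid
(37,38,71): 37+38 > 71 → valid
(4,40,47): 4+40 ≤ 47 → not valid
(9,22,29): 9+22 > 29 → valid
(25,40,59): 25+40 > 59 → valid
(34,39,40): 34+39 > 40 → valid
5 of the 6 triples form a triangle.

5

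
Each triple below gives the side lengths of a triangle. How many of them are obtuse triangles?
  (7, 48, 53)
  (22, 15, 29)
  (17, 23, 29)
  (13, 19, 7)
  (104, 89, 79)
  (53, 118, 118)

4

(7,48,53): 7²+48² = 2353 < 2809 = 53² → obtuse
(22,15,29): 15²+22² = 709 < 841 = 29² → obtuse
(17,23,29): 17²+23² = 818 < 841 = 29² → obtuse
(13,19,7): 7²+13² = 218 < 361 = 19² → obtuse
(104,89,79): 79²+89² = 14162 > 10816 = 104² → acute
(53,118,118): 53²+118² = 16733 > 13924 = 118² → acute
4 of the 6 are obtuse.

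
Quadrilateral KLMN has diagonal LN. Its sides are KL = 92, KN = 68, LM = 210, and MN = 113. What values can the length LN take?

From triangle KLN: |92 − 68| < LN < 92 + 68, i.e. 24 < LN < 160.
From triangle MLN: 97 < LN < 323.
Both must hold, so LN lies in the intersection.

97 < LN < 160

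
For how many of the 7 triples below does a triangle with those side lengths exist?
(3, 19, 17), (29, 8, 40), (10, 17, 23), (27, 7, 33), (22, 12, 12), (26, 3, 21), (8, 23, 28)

(3,17,19): 3+17 > 19 → valid
(8,29,40): 8+29 ≤ 40 → not valid
(10,17,23): 10+17 > 23 → valid
(7,27,33): 7+27 > 33 → valid
(12,12,22): 12+12 > 22 → valid
(3,21,26): 3+21 ≤ 26 → not valid
(8,23,28): 8+23 > 28 → valid
5 of the 7 triples form a triangle.

5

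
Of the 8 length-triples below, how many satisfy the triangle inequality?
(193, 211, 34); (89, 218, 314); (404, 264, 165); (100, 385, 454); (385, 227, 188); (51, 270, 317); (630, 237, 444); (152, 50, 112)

(34,193,211): 34+193 > 211 → valid
(89,218,314): 89+218 ≤ 314 → not valid
(165,264,404): 165+264 > 404 → valid
(100,385,454): 100+385 > 454 → valid
(188,227,385): 188+227 > 385 → valid
(51,270,317): 51+270 > 317 → valid
(237,444,630): 237+444 > 630 → valid
(50,112,152): 50+112 > 152 → valid
7 of the 8 triples form a triangle.

7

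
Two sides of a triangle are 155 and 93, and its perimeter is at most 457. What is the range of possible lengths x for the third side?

62 < x ≤ 209

Triangle inequality alone gives 62 < x < 248.
The perimeter condition gives x ≤ 457 − 155 − 93 = 209.
Intersecting the two: 62 < x ≤ 209.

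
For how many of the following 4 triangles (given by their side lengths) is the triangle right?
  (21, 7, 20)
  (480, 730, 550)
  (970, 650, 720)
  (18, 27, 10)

2

(21,7,20): 7²+20² = 449 > 441 = 21² → acute
(480,730,550): 480²+550² = 532900 = 730² → right
(970,650,720): 650²+720² = 940900 = 970² → right
(18,27,10): 10²+18² = 424 < 729 = 27² → obtuse
2 of the 4 are right.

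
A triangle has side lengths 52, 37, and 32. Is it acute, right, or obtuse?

obtuse

Compare the square of the longest side to the sum of squares of the other two: 32² + 37² = 2393 < 2704 = 52².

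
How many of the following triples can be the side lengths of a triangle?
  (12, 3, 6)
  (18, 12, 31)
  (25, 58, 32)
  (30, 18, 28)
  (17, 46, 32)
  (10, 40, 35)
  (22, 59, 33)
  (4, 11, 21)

(3,6,12): 3+6 ≤ 12 → not valid
(12,18,31): 12+18 ≤ 31 → not valid
(25,32,58): 25+32 ≤ 58 → not valid
(18,28,30): 18+28 > 30 → valid
(17,32,46): 17+32 > 46 → valid
(10,35,40): 10+35 > 40 → valid
(22,33,59): 22+33 ≤ 59 → not valid
(4,11,21): 4+11 ≤ 21 → not valid
3 of the 8 triples form a triangle.

3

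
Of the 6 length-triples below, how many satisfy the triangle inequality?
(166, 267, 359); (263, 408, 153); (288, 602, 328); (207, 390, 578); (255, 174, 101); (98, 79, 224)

(166,267,359): 166+267 > 359 → valid
(153,263,408): 153+263 > 408 → valid
(288,328,602): 288+328 > 602 → valid
(207,390,578): 207+390 > 578 → valid
(101,174,255): 101+174 > 255 → valid
(79,98,224): 79+98 ≤ 224 → not valid
5 of the 6 triples form a triangle.

5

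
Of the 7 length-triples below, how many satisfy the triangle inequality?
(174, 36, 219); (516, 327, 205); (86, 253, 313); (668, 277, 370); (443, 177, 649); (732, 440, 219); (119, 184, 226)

3

(36,174,219): 36+174 ≤ 219 → not valid
(205,327,516): 205+327 > 516 → valid
(86,253,313): 86+253 > 313 → valid
(277,370,668): 277+370 ≤ 668 → not valid
(177,443,649): 177+443 ≤ 649 → not valid
(219,440,732): 219+440 ≤ 732 → not valid
(119,184,226): 119+184 > 226 → valid
3 of the 7 triples form a triangle.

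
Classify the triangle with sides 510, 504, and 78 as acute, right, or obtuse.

Compare the square of the longest side to the sum of squares of the other two: 78² + 504² = 260100 = 510².

right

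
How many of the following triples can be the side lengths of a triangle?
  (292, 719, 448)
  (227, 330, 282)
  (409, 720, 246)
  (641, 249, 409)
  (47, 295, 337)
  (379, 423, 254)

(292,448,719): 292+448 > 719 → valid
(227,282,330): 227+282 > 330 → valid
(246,409,720): 246+409 ≤ 720 → not valid
(249,409,641): 249+409 > 641 → valid
(47,295,337): 47+295 > 337 → valid
(254,379,423): 254+379 > 423 → valid
5 of the 6 triples form a triangle.

5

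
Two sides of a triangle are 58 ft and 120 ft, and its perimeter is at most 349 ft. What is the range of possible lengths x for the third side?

Triangle inequality alone gives 62 < x < 178.
The perimeter condition gives x ≤ 349 − 58 − 120 = 171.
Intersecting the two: 62 < x ≤ 171.

62 < x ≤ 171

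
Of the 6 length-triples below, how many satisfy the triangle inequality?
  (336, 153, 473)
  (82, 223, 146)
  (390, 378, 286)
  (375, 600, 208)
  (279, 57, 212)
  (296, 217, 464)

4

(153,336,473): 153+336 > 473 → valid
(82,146,223): 82+146 > 223 → valid
(286,378,390): 286+378 > 390 → valid
(208,375,600): 208+375 ≤ 600 → not valid
(57,212,279): 57+212 ≤ 279 → not valid
(217,296,464): 217+296 > 464 → valid
4 of the 6 triples form a triangle.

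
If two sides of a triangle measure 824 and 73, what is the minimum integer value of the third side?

752

The third side must be strictly greater than |824 − 73| = 751.
The smallest integer above 751 is 752.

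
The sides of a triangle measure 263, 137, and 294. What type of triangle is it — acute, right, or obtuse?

Compare the square of the longest side to the sum of squares of the other two: 137² + 263² = 87938 > 86436 = 294².

acute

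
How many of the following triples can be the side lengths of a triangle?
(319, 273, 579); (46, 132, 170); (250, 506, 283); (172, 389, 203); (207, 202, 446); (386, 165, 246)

4

(273,319,579): 273+319 > 579 → valid
(46,132,170): 46+132 > 170 → valid
(250,283,506): 250+283 > 506 → valid
(172,203,389): 172+203 ≤ 389 → not valid
(202,207,446): 202+207 ≤ 446 → not valid
(165,246,386): 165+246 > 386 → valid
4 of the 6 triples form a triangle.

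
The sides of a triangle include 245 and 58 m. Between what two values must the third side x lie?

By the triangle inequality, x must be less than 245 + 58 = 303 and greater than |245 − 58| = 187.

187 < x < 303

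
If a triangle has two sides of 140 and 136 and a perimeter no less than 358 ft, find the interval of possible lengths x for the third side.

82 ≤ x < 276

Triangle inequality alone gives 4 < x < 276.
The perimeter condition gives x ≥ 358 − 140 − 136 = 82.
Intersecting the two: 82 ≤ x < 276.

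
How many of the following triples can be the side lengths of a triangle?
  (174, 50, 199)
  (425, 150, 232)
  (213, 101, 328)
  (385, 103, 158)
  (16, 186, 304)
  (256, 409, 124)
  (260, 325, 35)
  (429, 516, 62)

1

(50,174,199): 50+174 > 199 → valid
(150,232,425): 150+232 ≤ 425 → not valid
(101,213,328): 101+213 ≤ 328 → not valid
(103,158,385): 103+158 ≤ 385 → not valid
(16,186,304): 16+186 ≤ 304 → not valid
(124,256,409): 124+256 ≤ 409 → not valid
(35,260,325): 35+260 ≤ 325 → not valid
(62,429,516): 62+429 ≤ 516 → not valid
1 of the 8 triples forms a triangle.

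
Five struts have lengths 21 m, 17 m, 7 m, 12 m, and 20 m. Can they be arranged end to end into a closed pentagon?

A pentagon exists iff every side is shorter than the sum of the others — equivalently, the longest side is less than the sum of the rest.
Longest side 21 < 56 (sum of the remaining 4), so yes.

Yes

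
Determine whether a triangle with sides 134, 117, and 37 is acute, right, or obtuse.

Compare the square of the longest side to the sum of squares of the other two: 37² + 117² = 15058 < 17956 = 134².

obtuse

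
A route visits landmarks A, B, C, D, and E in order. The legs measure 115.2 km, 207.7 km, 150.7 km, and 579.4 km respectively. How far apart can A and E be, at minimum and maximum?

The maximum is all hops collinear in one direction: 115.2 + 207.7 + 150.7 + 579.4 = 1053.0.
The longest hop is 579.4; the others sum to 473.6. Folding the others back against it leaves at least 579.4 − 473.6 = 105.8.

105.8 ≤ AE ≤ 1053.0 km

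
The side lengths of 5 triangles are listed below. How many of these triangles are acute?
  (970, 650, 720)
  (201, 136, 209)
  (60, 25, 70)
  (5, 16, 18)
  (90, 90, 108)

2

(970,650,720): 650²+720² = 940900 = 970² → right
(201,136,209): 136²+201² = 58897 > 43681 = 209² → acute
(60,25,70): 25²+60² = 4225 < 4900 = 70² → obtuse
(5,16,18): 5²+16² = 281 < 324 = 18² → obtuse
(90,90,108): 90²+90² = 16200 > 11664 = 108² → acute
2 of the 5 are acute.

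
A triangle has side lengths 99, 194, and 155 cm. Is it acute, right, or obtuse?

Compare the square of the longest side to the sum of squares of the other two: 99² + 155² = 33826 < 37636 = 194².

obtuse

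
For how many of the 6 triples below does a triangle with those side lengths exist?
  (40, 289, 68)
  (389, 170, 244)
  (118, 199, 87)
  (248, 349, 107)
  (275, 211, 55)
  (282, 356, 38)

3

(40,68,289): 40+68 ≤ 289 → not valid
(170,244,389): 170+244 > 389 → valid
(87,118,199): 87+118 > 199 → valid
(107,248,349): 107+248 > 349 → valid
(55,211,275): 55+211 ≤ 275 → not valid
(38,282,356): 38+282 ≤ 356 → not valid
3 of the 6 triples form a triangle.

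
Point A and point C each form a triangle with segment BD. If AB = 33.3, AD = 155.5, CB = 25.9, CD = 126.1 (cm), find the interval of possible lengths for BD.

From triangle ABD: |33.3 − 155.5| < BD < 33.3 + 155.5, i.e. 122.2 < BD < 188.8.
From triangle CBD: 100.2 < BD < 152.0.
Both must hold, so BD lies in the intersection.

122.2 < BD < 152.0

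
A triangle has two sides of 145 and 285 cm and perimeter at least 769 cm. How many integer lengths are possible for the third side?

91

Triangle inequality: 140 < x < 430. Perimeter ≥ 769 gives x ≥ 769 − 145 − 285 = 339.
So 339 ≤ x < 430; integers 339 through 429: 91 values.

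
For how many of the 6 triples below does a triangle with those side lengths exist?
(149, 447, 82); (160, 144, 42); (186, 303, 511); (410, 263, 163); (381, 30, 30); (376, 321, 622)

3

(82,149,447): 82+149 ≤ 447 → not valid
(42,144,160): 42+144 > 160 → valid
(186,303,511): 186+303 ≤ 511 → not valid
(163,263,410): 163+263 > 410 → valid
(30,30,381): 30+30 ≤ 381 → not valid
(321,376,622): 321+376 > 622 → valid
3 of the 6 triples form a triangle.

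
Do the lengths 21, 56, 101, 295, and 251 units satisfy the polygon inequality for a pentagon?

A pentagon exists iff every side is shorter than the sum of the others — equivalently, the longest side is less than the sum of the rest.
Longest side 295 < 429 (sum of the remaining 4), so yes.

Yes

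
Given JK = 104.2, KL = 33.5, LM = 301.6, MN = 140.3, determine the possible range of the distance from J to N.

23.6 ≤ JN ≤ 579.6

The maximum is all hops collinear in one direction: 104.2 + 33.5 + 301.6 + 140.3 = 579.6.
The longest hop is 301.6; the others sum to 278.0. Folding the others back against it leaves at least 301.6 − 278.0 = 23.6.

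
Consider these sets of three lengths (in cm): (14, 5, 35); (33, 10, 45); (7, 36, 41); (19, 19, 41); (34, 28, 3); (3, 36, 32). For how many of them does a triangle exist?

(5,14,35): 5+14 ≤ 35 → not valid
(10,33,45): 10+33 ≤ 45 → not valid
(7,36,41): 7+36 > 41 → valid
(19,19,41): 19+19 ≤ 41 → not valid
(3,28,34): 3+28 ≤ 34 → not valid
(3,32,36): 3+32 ≤ 36 → not valid
1 of the 6 triples forms a triangle.

1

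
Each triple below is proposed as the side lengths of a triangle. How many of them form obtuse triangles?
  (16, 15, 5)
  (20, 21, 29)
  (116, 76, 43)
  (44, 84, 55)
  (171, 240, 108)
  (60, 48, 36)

(16,15,5): 5²+15² = 250 < 256 = 16² → obtuse
(20,21,29): 20²+21² = 841 = 29² → right
(116,76,43): 43²+76² = 7625 < 13456 = 116² → obtuse
(44,84,55): 44²+55² = 4961 < 7056 = 84² → obtuse
(171,240,108): 108²+171² = 40905 < 57600 = 240² → obtuse
(60,48,36): 36²+48² = 3600 = 60² → right
4 of the 6 are obtuse.

4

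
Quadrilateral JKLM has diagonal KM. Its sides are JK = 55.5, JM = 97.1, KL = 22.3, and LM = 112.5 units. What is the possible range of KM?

90.2 < KM < 134.8

From triangle JKM: |55.5 − 97.1| < KM < 55.5 + 97.1, i.e. 41.6 < KM < 152.6.
From triangle LKM: 90.2 < KM < 134.8.
Both must hold, so KM lies in the intersection.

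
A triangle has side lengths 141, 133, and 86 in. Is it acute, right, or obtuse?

Compare the square of the longest side to the sum of squares of the other two: 86² + 133² = 25085 > 19881 = 141².

acute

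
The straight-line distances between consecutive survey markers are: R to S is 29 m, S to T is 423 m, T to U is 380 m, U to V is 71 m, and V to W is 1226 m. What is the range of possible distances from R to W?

The maximum is all hops collinear in one direction: 29 + 423 + 380 + 71 + 1226 = 2129.
The longest hop is 1226; the others sum to 903. Folding the others back against it leaves at least 1226 − 903 = 323.

323 ≤ RW ≤ 2129 m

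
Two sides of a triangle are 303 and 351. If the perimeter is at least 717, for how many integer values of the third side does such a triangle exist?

Triangle inequality: 48 < x < 654. Perimeter ≥ 717 gives x ≥ 717 − 303 − 351 = 63.
So 63 ≤ x < 654; integers 63 through 653: 591 values.

591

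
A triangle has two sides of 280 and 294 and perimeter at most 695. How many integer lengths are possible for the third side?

107

Triangle inequality: 14 < x < 574. Perimeter ≤ 695 gives x ≤ 695 − 280 − 294 = 121.
So 14 < x ≤ 121; integers 15 through 121: 107 values.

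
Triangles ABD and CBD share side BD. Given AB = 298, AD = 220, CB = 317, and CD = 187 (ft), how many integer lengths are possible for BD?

From triangle ABD: 78 < BD < 518.
From triangle CBD: 130 < BD < 504.
Intersection: 130 < BD < 504, so integers 131 through 503: 373 values.

373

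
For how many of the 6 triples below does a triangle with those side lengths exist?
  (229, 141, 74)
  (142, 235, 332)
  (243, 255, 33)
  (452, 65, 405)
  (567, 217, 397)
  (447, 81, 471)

5

(74,141,229): 74+141 ≤ 229 → not valid
(142,235,332): 142+235 > 332 → valid
(33,243,255): 33+243 > 255 → valid
(65,405,452): 65+405 > 452 → valid
(217,397,567): 217+397 > 567 → valid
(81,447,471): 81+447 > 471 → valid
5 of the 6 triples form a triangle.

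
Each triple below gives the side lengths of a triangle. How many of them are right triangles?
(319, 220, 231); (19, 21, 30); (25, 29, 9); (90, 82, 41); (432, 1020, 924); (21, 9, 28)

(319,220,231): 220²+231² = 101761 = 319² → right
(19,21,30): 19²+21² = 802 < 900 = 30² → obtuse
(25,29,9): 9²+25² = 706 < 841 = 29² → obtuse
(90,82,41): 41²+82² = 8405 > 8100 = 90² → acute
(432,1020,924): 432²+924² = 1040400 = 1020² → right
(21,9,28): 9²+21² = 522 < 784 = 28² → obtuse
2 of the 6 are right.

2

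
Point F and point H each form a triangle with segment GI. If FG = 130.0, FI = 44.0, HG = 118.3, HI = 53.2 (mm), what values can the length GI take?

86.0 < GI < 171.5

From triangle FGI: |130.0 − 44.0| < GI < 130.0 + 44.0, i.e. 86.0 < GI < 174.0.
From triangle HGI: 65.1 < GI < 171.5.
Both must hold, so GI lies in the intersection.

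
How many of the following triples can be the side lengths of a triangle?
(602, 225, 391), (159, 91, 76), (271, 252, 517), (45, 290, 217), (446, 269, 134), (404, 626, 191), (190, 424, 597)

(225,391,602): 225+391 > 602 → valid
(76,91,159): 76+91 > 159 → valid
(252,271,517): 252+271 > 517 → valid
(45,217,290): 45+217 ≤ 290 → not valid
(134,269,446): 134+269 ≤ 446 → not valid
(191,404,626): 191+404 ≤ 626 → not valid
(190,424,597): 190+424 > 597 → valid
4 of the 7 triples form a triangle.

4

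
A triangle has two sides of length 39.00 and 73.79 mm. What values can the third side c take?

34.79 < c < 112.79 (mm)

By the triangle inequality, c must be less than 39.00 + 73.79 = 112.79 and greater than |39.00 − 73.79| = 34.79.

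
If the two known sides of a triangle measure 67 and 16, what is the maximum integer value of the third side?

The third side must be strictly less than 67 + 16 = 83.
The largest integer below 83 is 82.

82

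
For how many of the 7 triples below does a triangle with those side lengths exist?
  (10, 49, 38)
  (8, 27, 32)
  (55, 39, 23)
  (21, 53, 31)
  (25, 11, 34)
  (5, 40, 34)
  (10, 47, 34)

3

(10,38,49): 10+38 ≤ 49 → not valid
(8,27,32): 8+27 > 32 → valid
(23,39,55): 23+39 > 55 → valid
(21,31,53): 21+31 ≤ 53 → not valid
(11,25,34): 11+25 > 34 → valid
(5,34,40): 5+34 ≤ 40 → not valid
(10,34,47): 10+34 ≤ 47 → not valid
3 of the 7 triples form a triangle.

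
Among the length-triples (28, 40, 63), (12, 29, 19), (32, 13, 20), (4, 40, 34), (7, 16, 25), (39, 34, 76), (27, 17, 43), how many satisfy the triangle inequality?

(28,40,63): 28+40 > 63 → valid
(12,19,29): 12+19 > 29 → valid
(13,20,32): 13+20 > 32 → valid
(4,34,40): 4+34 ≤ 40 → not valid
(7,16,25): 7+16 ≤ 25 → not valid
(34,39,76): 34+39 ≤ 76 → not valid
(17,27,43): 17+27 > 43 → valid
4 of the 7 triples form a triangle.

4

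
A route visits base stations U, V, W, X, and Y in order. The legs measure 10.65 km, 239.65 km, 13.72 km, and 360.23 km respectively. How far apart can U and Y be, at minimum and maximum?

The maximum is all hops collinear in one direction: 10.65 + 239.65 + 13.72 + 360.23 = 624.25.
The longest hop is 360.23; the others sum to 264.02. Folding the others back against it leaves at least 360.23 − 264.02 = 96.21.

96.21 ≤ UY ≤ 624.25 km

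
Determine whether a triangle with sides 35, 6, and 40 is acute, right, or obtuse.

Compare the square of the longest side to the sum of squares of the other two: 6² + 35² = 1261 < 1600 = 40².

obtuse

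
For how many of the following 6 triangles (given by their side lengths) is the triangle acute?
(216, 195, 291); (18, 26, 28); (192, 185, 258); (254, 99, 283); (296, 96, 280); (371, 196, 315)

2

(216,195,291): 195²+216² = 84681 = 291² → right
(18,26,28): 18²+26² = 1000 > 784 = 28² → acute
(192,185,258): 185²+192² = 71089 > 66564 = 258² → acute
(254,99,283): 99²+254² = 74317 < 80089 = 283² → obtuse
(296,96,280): 96²+280² = 87616 = 296² → right
(371,196,315): 196²+315² = 137641 = 371² → right
2 of the 6 are acute.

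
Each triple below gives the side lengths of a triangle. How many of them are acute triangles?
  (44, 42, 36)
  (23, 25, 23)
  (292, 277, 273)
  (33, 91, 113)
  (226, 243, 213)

(44,42,36): 36²+42² = 3060 > 1936 = 44² → acute
(23,25,23): 23²+23² = 1058 > 625 = 25² → acute
(292,277,273): 273²+277² = 151258 > 85264 = 292² → acute
(33,91,113): 33²+91² = 9370 < 12769 = 113² → obtuse
(226,243,213): 213²+226² = 96445 > 59049 = 243² → acute
4 of the 5 are acute.

4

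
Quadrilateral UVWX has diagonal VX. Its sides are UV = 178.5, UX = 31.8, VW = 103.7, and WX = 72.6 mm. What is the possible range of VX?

From triangle UVX: |178.5 − 31.8| < VX < 178.5 + 31.8, i.e. 146.7 < VX < 210.3.
From triangle WVX: 31.1 < VX < 176.3.
Both must hold, so VX lies in the intersection.

146.7 < VX < 176.3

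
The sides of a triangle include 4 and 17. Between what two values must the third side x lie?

By the triangle inequality, x must be less than 4 + 17 = 21 and greater than |4 − 17| = 13.

13 < x < 21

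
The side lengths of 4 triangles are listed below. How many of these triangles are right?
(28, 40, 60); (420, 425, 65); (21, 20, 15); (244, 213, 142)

1

(28,40,60): 28²+40² = 2384 < 3600 = 60² → obtuse
(420,425,65): 65²+420² = 180625 = 425² → right
(21,20,15): 15²+20² = 625 > 441 = 21² → acute
(244,213,142): 142²+213² = 65533 > 59536 = 244² → acute
1 of the 4 is right.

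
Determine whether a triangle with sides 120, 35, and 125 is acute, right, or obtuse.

Compare the square of the longest side to the sum of squares of the other two: 35² + 120² = 15625 = 125².

right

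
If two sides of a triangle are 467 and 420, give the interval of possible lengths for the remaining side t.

By the triangle inequality, t must be less than 467 + 420 = 887 and greater than |467 − 420| = 47.

47 < t < 887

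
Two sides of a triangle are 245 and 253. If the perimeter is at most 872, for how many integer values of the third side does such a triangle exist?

366

Triangle inequality: 8 < x < 498. Perimeter ≤ 872 gives x ≤ 872 − 245 − 253 = 374.
So 8 < x ≤ 374; integers 9 through 374: 366 values.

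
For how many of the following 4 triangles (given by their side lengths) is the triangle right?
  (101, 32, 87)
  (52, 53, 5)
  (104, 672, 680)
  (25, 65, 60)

2

(101,32,87): 32²+87² = 8593 < 10201 = 101² → obtuse
(52,53,5): 5²+52² = 2729 < 2809 = 53² → obtuse
(104,672,680): 104²+672² = 462400 = 680² → right
(25,65,60): 25²+60² = 4225 = 65² → right
2 of the 4 are right.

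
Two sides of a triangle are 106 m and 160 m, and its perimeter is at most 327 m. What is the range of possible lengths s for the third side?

54 < s ≤ 61

Triangle inequality alone gives 54 < s < 266.
The perimeter condition gives s ≤ 327 − 106 − 160 = 61.
Intersecting the two: 54 < s ≤ 61.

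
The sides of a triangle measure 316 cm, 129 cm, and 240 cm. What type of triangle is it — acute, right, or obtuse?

obtuse

Compare the square of the longest side to the sum of squares of the other two: 129² + 240² = 74241 < 99856 = 316².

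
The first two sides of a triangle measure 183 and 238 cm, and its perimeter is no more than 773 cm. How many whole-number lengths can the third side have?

Triangle inequality: 55 < x < 421. Perimeter ≤ 773 gives x ≤ 773 − 183 − 238 = 352.
So 55 < x ≤ 352; integers 56 through 352: 297 values.

297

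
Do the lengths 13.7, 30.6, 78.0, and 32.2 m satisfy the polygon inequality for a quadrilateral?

For a quadrilateral, each side must be shorter than the sum of the others.
Here the longest side is 78.0, but the remaining 3 sides sum to only 76.5.

No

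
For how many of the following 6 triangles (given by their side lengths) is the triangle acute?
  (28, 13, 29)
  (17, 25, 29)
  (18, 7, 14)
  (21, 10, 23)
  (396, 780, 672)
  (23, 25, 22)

4

(28,13,29): 13²+28² = 953 > 841 = 29² → acute
(17,25,29): 17²+25² = 914 > 841 = 29² → acute
(18,7,14): 7²+14² = 245 < 324 = 18² → obtuse
(21,10,23): 10²+21² = 541 > 529 = 23² → acute
(396,780,672): 396²+672² = 608400 = 780² → right
(23,25,22): 22²+23² = 1013 > 625 = 25² → acute
4 of the 6 are acute.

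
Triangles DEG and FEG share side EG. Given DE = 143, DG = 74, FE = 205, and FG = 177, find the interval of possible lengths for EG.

69 < EG < 217

From triangle DEG: |143 − 74| < EG < 143 + 74, i.e. 69 < EG < 217.
From triangle FEG: 28 < EG < 382.
Both must hold, so EG lies in the intersection.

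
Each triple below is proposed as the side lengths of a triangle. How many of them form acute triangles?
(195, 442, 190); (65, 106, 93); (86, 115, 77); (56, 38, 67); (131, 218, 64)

(195,442,190): 190+195 ≤ 442, not a triangle
(65,106,93): 65²+93² = 12874 > 11236 = 106² → acute
(86,115,77): 77²+86² = 13325 > 13225 = 115² → acute
(56,38,67): 38²+56² = 4580 > 4489 = 67² → acute
(131,218,64): 64+131 ≤ 218, not a triangle
3 of the 5 are acute.

3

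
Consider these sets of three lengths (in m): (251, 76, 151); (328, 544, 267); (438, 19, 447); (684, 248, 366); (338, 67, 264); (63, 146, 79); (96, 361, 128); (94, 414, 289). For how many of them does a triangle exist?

2

(76,151,251): 76+151 ≤ 251 → not valid
(267,328,544): 267+328 > 544 → valid
(19,438,447): 19+438 > 447 → valid
(248,366,684): 248+366 ≤ 684 → not valid
(67,264,338): 67+264 ≤ 338 → not valid
(63,79,146): 63+79 ≤ 146 → not valid
(96,128,361): 96+128 ≤ 361 → not valid
(94,289,414): 94+289 ≤ 414 → not valid
2 of the 8 triples form a triangle.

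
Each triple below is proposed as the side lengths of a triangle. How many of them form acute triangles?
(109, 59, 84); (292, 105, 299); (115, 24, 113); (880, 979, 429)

(109,59,84): 59²+84² = 10537 < 11881 = 109² → obtuse
(292,105,299): 105²+292² = 96289 > 89401 = 299² → acute
(115,24,113): 24²+113² = 13345 > 13225 = 115² → acute
(880,979,429): 429²+880² = 958441 = 979² → right
2 of the 4 are acute.

2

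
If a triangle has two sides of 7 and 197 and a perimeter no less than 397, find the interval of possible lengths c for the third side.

Triangle inequality alone gives 190 < c < 204.
The perimeter condition gives c ≥ 397 − 7 − 197 = 193.
Intersecting the two: 193 ≤ c < 204.

193 ≤ c < 204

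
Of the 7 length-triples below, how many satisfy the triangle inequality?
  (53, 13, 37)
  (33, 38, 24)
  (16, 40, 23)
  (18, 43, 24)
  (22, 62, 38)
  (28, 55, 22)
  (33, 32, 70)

(13,37,53): 13+37 ≤ 53 → not valid
(24,33,38): 24+33 > 38 → valid
(16,23,40): 16+23 ≤ 40 → not valid
(18,24,43): 18+24 ≤ 43 → not valid
(22,38,62): 22+38 ≤ 62 → not valid
(22,28,55): 22+28 ≤ 55 → not valid
(32,33,70): 32+33 ≤ 70 → not valid
1 of the 7 triples forms a triangle.

1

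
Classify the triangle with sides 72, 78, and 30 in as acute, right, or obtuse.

right

Compare the square of the longest side to the sum of squares of the other two: 30² + 72² = 6084 = 78².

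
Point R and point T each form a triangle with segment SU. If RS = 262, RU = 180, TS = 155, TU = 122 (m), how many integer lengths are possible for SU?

194

From triangle RSU: 82 < SU < 442.
From triangle TSU: 33 < SU < 277.
Intersection: 82 < SU < 277, so integers 83 through 276: 194 values.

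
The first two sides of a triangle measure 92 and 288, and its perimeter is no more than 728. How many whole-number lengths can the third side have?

152

Triangle inequality: 196 < x < 380. Perimeter ≤ 728 gives x ≤ 728 − 92 − 288 = 348.
So 196 < x ≤ 348; integers 197 through 348: 152 values.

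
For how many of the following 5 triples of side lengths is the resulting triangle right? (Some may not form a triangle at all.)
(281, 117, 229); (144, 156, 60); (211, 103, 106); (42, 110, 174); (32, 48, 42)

(281,117,229): 117²+229² = 66130 < 78961 = 281² → obtuse
(144,156,60): 60²+144² = 24336 = 156² → right
(211,103,106): 103+106 ≤ 211, not a triangle
(42,110,174): 42+110 ≤ 174, not a triangle
(32,48,42): 32²+42² = 2788 > 2304 = 48² → acute
1 of the 5 is right.

1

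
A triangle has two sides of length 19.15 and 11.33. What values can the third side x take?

7.82 < x < 30.48

By the triangle inequality, x must be less than 19.15 + 11.33 = 30.48 and greater than |19.15 − 11.33| = 7.82.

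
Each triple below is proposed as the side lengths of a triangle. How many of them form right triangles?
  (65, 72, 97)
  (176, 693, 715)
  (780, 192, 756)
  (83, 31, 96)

3

(65,72,97): 65²+72² = 9409 = 97² → right
(176,693,715): 176²+693² = 511225 = 715² → right
(780,192,756): 192²+756² = 608400 = 780² → right
(83,31,96): 31²+83² = 7850 < 9216 = 96² → obtuse
3 of the 4 are right.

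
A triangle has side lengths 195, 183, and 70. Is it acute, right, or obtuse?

Compare the square of the longest side to the sum of squares of the other two: 70² + 183² = 38389 > 38025 = 195².

acute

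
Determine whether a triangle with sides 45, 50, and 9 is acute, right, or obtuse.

obtuse

Compare the square of the longest side to the sum of squares of the other two: 9² + 45² = 2106 < 2500 = 50².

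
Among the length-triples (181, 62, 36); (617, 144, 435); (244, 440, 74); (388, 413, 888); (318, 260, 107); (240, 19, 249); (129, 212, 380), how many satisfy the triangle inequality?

(36,62,181): 36+62 ≤ 181 → not valid
(144,435,617): 144+435 ≤ 617 → not valid
(74,244,440): 74+244 ≤ 440 → not valid
(388,413,888): 388+413 ≤ 888 → not valid
(107,260,318): 107+260 > 318 → valid
(19,240,249): 19+240 > 249 → valid
(129,212,380): 129+212 ≤ 380 → not valid
2 of the 7 triples form a triangle.

2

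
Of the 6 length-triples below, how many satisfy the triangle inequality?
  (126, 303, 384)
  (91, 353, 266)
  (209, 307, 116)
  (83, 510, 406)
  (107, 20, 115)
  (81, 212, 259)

5

(126,303,384): 126+303 > 384 → valid
(91,266,353): 91+266 > 353 → valid
(116,209,307): 116+209 > 307 → valid
(83,406,510): 83+406 ≤ 510 → not valid
(20,107,115): 20+107 > 115 → valid
(81,212,259): 81+212 > 259 → valid
5 of the 6 triples form a triangle.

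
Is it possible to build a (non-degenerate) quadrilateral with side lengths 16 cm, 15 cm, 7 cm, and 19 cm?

A quadrilateral exists iff every side is shorter than the sum of the others — equivalently, the longest side is less than the sum of the rest.
Longest side 19 < 38 (sum of the remaining 3), so yes.

Yes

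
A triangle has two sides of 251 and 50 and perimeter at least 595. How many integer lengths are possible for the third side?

7

Triangle inequality: 201 < x < 301. Perimeter ≥ 595 gives x ≥ 595 − 251 − 50 = 294.
So 294 ≤ x < 301; integers 294 through 300: 7 values.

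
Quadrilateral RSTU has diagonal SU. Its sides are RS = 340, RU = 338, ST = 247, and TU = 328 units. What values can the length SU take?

81 < SU < 575

From triangle RSU: |340 − 338| < SU < 340 + 338, i.e. 2 < SU < 678.
From triangle TSU: 81 < SU < 575.
Both must hold, so SU lies in the intersection.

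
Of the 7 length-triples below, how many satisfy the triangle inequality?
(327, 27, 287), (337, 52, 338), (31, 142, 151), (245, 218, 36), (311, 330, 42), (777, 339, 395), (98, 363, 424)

(27,287,327): 27+287 ≤ 327 → not valid
(52,337,338): 52+337 > 338 → valid
(31,142,151): 31+142 > 151 → valid
(36,218,245): 36+218 > 245 → valid
(42,311,330): 42+311 > 330 → valid
(339,395,777): 339+395 ≤ 777 → not valid
(98,363,424): 98+363 > 424 → valid
5 of the 7 triples form a triangle.

5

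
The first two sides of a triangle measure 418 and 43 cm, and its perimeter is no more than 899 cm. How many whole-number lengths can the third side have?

63

Triangle inequality: 375 < x < 461. Perimeter ≤ 899 gives x ≤ 899 − 418 − 43 = 438.
So 375 < x ≤ 438; integers 376 through 438: 63 values.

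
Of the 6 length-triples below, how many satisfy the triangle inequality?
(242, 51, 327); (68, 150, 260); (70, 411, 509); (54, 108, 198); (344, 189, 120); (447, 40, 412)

1

(51,242,327): 51+242 ≤ 327 → not valid
(68,150,260): 68+150 ≤ 260 → not valid
(70,411,509): 70+411 ≤ 509 → not valid
(54,108,198): 54+108 ≤ 198 → not valid
(120,189,344): 120+189 ≤ 344 → not valid
(40,412,447): 40+412 > 447 → valid
1 of the 6 triples forms a triangle.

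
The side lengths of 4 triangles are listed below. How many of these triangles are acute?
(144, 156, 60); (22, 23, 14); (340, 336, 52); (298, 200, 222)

2

(144,156,60): 60²+144² = 24336 = 156² → right
(22,23,14): 14²+22² = 680 > 529 = 23² → acute
(340,336,52): 52²+336² = 115600 = 340² → right
(298,200,222): 200²+222² = 89284 > 88804 = 298² → acute
2 of the 4 are acute.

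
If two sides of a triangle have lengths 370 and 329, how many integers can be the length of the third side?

657

The third side lies in the open interval (41, 699).
Integers from 42 to 698 inclusive: 698 − 42 + 1 = 657.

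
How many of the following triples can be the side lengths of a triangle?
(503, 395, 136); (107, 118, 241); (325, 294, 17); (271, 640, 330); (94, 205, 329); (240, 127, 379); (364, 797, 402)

1

(136,395,503): 136+395 > 503 → valid
(107,118,241): 107+118 ≤ 241 → not valid
(17,294,325): 17+294 ≤ 325 → not valid
(271,330,640): 271+330 ≤ 640 → not valid
(94,205,329): 94+205 ≤ 329 → not valid
(127,240,379): 127+240 ≤ 379 → not valid
(364,402,797): 364+402 ≤ 797 → not valid
1 of the 7 triples forms a triangle.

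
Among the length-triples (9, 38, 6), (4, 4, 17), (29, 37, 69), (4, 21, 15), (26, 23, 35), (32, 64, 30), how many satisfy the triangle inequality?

1

(6,9,38): 6+9 ≤ 38 → not valid
(4,4,17): 4+4 ≤ 17 → not valid
(29,37,69): 29+37 ≤ 69 → not valid
(4,15,21): 4+15 ≤ 21 → not valid
(23,26,35): 23+26 > 35 → valid
(30,32,64): 30+32 ≤ 64 → not valid
1 of the 6 triples forms a triangle.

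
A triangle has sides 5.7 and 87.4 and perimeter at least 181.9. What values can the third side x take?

88.8 ≤ x < 93.1

Triangle inequality alone gives 81.7 < x < 93.1.
The perimeter condition gives x ≥ 181.9 − 5.7 − 87.4 = 88.8.
Intersecting the two: 88.8 ≤ x < 93.1.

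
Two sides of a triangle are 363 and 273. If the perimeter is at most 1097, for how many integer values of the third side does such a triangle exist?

371

Triangle inequality: 90 < x < 636. Perimeter ≤ 1097 gives x ≤ 1097 − 363 − 273 = 461.
So 90 < x ≤ 461; integers 91 through 461: 371 values.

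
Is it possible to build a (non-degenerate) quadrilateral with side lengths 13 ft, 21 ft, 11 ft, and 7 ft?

Yes

A quadrilateral exists iff every side is shorter than the sum of the others — equivalently, the longest side is less than the sum of the rest.
Longest side 21 < 31 (sum of the remaining 3), so yes.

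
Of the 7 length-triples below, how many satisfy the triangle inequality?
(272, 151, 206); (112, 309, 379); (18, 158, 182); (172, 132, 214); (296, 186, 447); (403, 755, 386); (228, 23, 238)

6

(151,206,272): 151+206 > 272 → valid
(112,309,379): 112+309 > 379 → valid
(18,158,182): 18+158 ≤ 182 → not valid
(132,172,214): 132+172 > 214 → valid
(186,296,447): 186+296 > 447 → valid
(386,403,755): 386+403 > 755 → valid
(23,228,238): 23+228 > 238 → valid
6 of the 7 triples form a triangle.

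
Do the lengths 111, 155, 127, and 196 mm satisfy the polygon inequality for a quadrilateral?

Yes

A quadrilateral exists iff every side is shorter than the sum of the others — equivalently, the longest side is less than the sum of the rest.
Longest side 196 < 393 (sum of the remaining 3), so yes.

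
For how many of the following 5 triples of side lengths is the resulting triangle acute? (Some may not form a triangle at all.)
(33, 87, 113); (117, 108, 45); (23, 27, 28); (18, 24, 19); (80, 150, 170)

(33,87,113): 33²+87² = 8658 < 12769 = 113² → obtuse
(117,108,45): 45²+108² = 13689 = 117² → right
(23,27,28): 23²+27² = 1258 > 784 = 28² → acute
(18,24,19): 18²+19² = 685 > 576 = 24² → acute
(80,150,170): 80²+150² = 28900 = 170² → right
2 of the 5 are acute.

2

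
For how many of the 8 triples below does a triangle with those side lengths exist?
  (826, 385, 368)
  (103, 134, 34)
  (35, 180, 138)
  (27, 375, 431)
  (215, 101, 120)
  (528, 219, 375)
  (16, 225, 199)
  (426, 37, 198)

3

(368,385,826): 368+385 ≤ 826 → not valid
(34,103,134): 34+103 > 134 → valid
(35,138,180): 35+138 ≤ 180 → not valid
(27,375,431): 27+375 ≤ 431 → not valid
(101,120,215): 101+120 > 215 → valid
(219,375,528): 219+375 > 528 → valid
(16,199,225): 16+199 ≤ 225 → not valid
(37,198,426): 37+198 ≤ 426 → not valid
3 of the 8 triples form a triangle.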